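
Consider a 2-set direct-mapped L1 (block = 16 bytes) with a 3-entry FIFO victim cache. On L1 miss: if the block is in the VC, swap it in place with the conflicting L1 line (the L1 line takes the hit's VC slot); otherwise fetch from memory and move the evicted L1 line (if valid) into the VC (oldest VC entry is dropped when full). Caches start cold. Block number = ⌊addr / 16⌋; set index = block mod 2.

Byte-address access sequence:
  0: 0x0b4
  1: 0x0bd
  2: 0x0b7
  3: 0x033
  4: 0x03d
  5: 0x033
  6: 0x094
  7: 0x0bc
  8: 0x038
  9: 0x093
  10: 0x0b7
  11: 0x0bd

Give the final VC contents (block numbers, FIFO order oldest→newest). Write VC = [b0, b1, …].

#0 0xb4→b11/s1 MISS; vc=[]
#1 0xbd→b11/s1 L1-HIT; vc=[]
#2 0xb7→b11/s1 L1-HIT; vc=[]
#3 0x33→b3/s1 MISS; vc=[11]
#4 0x3d→b3/s1 L1-HIT; vc=[11]
#5 0x33→b3/s1 L1-HIT; vc=[11]
#6 0x94→b9/s1 MISS; vc=[11,3]
#7 0xbc→b11/s1 VC-HIT; vc=[9,3]
#8 0x38→b3/s1 VC-HIT; vc=[9,11]
#9 0x93→b9/s1 VC-HIT; vc=[3,11]
#10 0xb7→b11/s1 VC-HIT; vc=[3,9]
#11 0xbd→b11/s1 L1-HIT; vc=[3,9]

VC = [3, 9]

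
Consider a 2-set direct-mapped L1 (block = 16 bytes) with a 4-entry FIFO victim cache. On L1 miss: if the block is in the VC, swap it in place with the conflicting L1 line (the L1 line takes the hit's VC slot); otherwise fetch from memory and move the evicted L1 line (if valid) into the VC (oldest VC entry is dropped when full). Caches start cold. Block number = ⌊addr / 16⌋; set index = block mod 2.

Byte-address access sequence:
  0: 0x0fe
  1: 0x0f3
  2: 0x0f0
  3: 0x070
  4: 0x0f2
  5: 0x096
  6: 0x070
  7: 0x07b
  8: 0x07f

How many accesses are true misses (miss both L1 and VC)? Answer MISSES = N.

MISSES = 3

0: 0xfe (blk 15, set 1) → MISS  vc=[]
1: 0xf3 (blk 15, set 1) → L1-HIT  vc=[]
2: 0xf0 (blk 15, set 1) → L1-HIT  vc=[]
3: 0x70 (blk 7, set 1) → MISS  vc=[15]
4: 0xf2 (blk 15, set 1) → VC-HIT  vc=[7]
5: 0x96 (blk 9, set 1) → MISS  vc=[7, 15]
6: 0x70 (blk 7, set 1) → VC-HIT  vc=[9, 15]
7: 0x7b (blk 7, set 1) → L1-HIT  vc=[9, 15]
8: 0x7f (blk 7, set 1) → L1-HIT  vc=[9, 15]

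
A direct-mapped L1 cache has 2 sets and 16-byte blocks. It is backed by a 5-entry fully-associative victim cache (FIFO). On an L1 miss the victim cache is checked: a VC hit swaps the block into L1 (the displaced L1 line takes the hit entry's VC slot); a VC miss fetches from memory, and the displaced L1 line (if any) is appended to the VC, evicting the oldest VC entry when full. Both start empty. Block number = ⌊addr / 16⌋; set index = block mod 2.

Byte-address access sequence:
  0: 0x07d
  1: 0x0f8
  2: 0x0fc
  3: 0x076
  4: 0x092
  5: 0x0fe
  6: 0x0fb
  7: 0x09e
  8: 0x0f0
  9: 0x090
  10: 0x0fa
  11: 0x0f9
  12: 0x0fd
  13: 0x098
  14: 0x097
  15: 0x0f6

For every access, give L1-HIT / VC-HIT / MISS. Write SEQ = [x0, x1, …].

0: 0x7d (blk 7, set 1) → MISS  vc=[]
1: 0xf8 (blk 15, set 1) → MISS  vc=[7]
2: 0xfc (blk 15, set 1) → L1-HIT  vc=[7]
3: 0x76 (blk 7, set 1) → VC-HIT  vc=[15]
4: 0x92 (blk 9, set 1) → MISS  vc=[15, 7]
5: 0xfe (blk 15, set 1) → VC-HIT  vc=[9, 7]
6: 0xfb (blk 15, set 1) → L1-HIT  vc=[9, 7]
7: 0x9e (blk 9, set 1) → VC-HIT  vc=[15, 7]
8: 0xf0 (blk 15, set 1) → VC-HIT  vc=[9, 7]
9: 0x90 (blk 9, set 1) → VC-HIT  vc=[15, 7]
10: 0xfa (blk 15, set 1) → VC-HIT  vc=[9, 7]
11: 0xf9 (blk 15, set 1) → L1-HIT  vc=[9, 7]
12: 0xfd (blk 15, set 1) → L1-HIT  vc=[9, 7]
13: 0x98 (blk 9, set 1) → VC-HIT  vc=[15, 7]
14: 0x97 (blk 9, set 1) → L1-HIT  vc=[15, 7]
15: 0xf6 (blk 15, set 1) → VC-HIT  vc=[9, 7]

SEQ = [MISS, MISS, L1-HIT, VC-HIT, MISS, VC-HIT, L1-HIT, VC-HIT, VC-HIT, VC-HIT, VC-HIT, L1-HIT, L1-HIT, VC-HIT, L1-HIT, VC-HIT]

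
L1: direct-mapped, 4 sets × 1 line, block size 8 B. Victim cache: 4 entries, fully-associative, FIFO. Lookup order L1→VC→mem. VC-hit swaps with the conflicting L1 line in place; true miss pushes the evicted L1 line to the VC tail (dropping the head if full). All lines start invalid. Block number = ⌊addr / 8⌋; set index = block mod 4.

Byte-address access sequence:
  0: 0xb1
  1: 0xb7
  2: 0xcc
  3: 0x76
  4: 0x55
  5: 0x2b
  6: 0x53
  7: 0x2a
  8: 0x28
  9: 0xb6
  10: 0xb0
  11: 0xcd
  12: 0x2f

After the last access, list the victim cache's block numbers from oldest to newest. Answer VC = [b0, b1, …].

VC = [10, 14, 25]

  [0] addr=0xb1 blk=22 s=2: MISS | VC []
  [1] addr=0xb7 blk=22 s=2: L1-HIT | VC []
  [2] addr=0xcc blk=25 s=1: MISS | VC []
  [3] addr=0x76 blk=14 s=2: MISS | VC [22]
  [4] addr=0x55 blk=10 s=2: MISS | VC [22, 14]
  [5] addr=0x2b blk=5 s=1: MISS | VC [22, 14, 25]
  [6] addr=0x53 blk=10 s=2: L1-HIT | VC [22, 14, 25]
  [7] addr=0x2a blk=5 s=1: L1-HIT | VC [22, 14, 25]
  [8] addr=0x28 blk=5 s=1: L1-HIT | VC [22, 14, 25]
  [9] addr=0xb6 blk=22 s=2: VC-HIT | VC [10, 14, 25]
  [10] addr=0xb0 blk=22 s=2: L1-HIT | VC [10, 14, 25]
  [11] addr=0xcd blk=25 s=1: VC-HIT | VC [10, 14, 5]
  [12] addr=0x2f blk=5 s=1: VC-HIT | VC [10, 14, 25]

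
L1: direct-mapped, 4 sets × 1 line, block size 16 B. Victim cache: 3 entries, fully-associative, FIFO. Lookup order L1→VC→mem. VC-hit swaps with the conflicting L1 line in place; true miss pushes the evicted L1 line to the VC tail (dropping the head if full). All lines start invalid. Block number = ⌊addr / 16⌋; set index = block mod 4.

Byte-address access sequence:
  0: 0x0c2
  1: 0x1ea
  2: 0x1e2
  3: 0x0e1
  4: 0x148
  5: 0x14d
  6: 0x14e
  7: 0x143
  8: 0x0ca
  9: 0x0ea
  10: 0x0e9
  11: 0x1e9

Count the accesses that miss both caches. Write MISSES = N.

  [0] addr=0xc2 blk=12 s=0: MISS | VC []
  [1] addr=0x1ea blk=30 s=2: MISS | VC []
  [2] addr=0x1e2 blk=30 s=2: L1-HIT | VC []
  [3] addr=0xe1 blk=14 s=2: MISS | VC [30]
  [4] addr=0x148 blk=20 s=0: MISS | VC [30, 12]
  [5] addr=0x14d blk=20 s=0: L1-HIT | VC [30, 12]
  [6] addr=0x14e blk=20 s=0: L1-HIT | VC [30, 12]
  [7] addr=0x143 blk=20 s=0: L1-HIT | VC [30, 12]
  [8] addr=0xca blk=12 s=0: VC-HIT | VC [30, 20]
  [9] addr=0xea blk=14 s=2: L1-HIT | VC [30, 20]
  [10] addr=0xe9 blk=14 s=2: L1-HIT | VC [30, 20]
  [11] addr=0x1e9 blk=30 s=2: VC-HIT | VC [14, 20]

MISSES = 4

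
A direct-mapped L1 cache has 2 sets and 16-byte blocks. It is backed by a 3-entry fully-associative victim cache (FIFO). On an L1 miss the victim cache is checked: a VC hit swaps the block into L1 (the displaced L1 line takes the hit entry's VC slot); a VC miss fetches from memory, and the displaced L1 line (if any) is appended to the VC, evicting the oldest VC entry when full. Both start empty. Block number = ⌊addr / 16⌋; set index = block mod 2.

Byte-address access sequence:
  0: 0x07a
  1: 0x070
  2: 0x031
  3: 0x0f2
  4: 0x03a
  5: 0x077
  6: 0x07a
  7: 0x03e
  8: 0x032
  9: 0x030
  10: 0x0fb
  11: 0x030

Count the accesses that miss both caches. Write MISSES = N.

MISSES = 3

0: 0x7a (blk 7, set 1) → MISS  vc=[]
1: 0x70 (blk 7, set 1) → L1-HIT  vc=[]
2: 0x31 (blk 3, set 1) → MISS  vc=[7]
3: 0xf2 (blk 15, set 1) → MISS  vc=[7, 3]
4: 0x3a (blk 3, set 1) → VC-HIT  vc=[7, 15]
5: 0x77 (blk 7, set 1) → VC-HIT  vc=[3, 15]
6: 0x7a (blk 7, set 1) → L1-HIT  vc=[3, 15]
7: 0x3e (blk 3, set 1) → VC-HIT  vc=[7, 15]
8: 0x32 (blk 3, set 1) → L1-HIT  vc=[7, 15]
9: 0x30 (blk 3, set 1) → L1-HIT  vc=[7, 15]
10: 0xfb (blk 15, set 1) → VC-HIT  vc=[7, 3]
11: 0x30 (blk 3, set 1) → VC-HIT  vc=[7, 15]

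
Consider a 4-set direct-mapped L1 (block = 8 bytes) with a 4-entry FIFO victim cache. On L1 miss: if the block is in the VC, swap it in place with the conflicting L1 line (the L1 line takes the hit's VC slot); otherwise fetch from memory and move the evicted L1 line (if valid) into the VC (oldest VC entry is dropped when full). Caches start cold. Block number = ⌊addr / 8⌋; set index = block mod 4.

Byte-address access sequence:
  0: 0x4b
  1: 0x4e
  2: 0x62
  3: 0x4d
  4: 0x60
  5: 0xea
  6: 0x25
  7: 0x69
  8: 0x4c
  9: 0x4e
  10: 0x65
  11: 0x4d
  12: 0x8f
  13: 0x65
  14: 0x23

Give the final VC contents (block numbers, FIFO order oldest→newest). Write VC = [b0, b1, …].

  [0] addr=0x4b blk=9 s=1: MISS | VC []
  [1] addr=0x4e blk=9 s=1: L1-HIT | VC []
  [2] addr=0x62 blk=12 s=0: MISS | VC []
  [3] addr=0x4d blk=9 s=1: L1-HIT | VC []
  [4] addr=0x60 blk=12 s=0: L1-HIT | VC []
  [5] addr=0xea blk=29 s=1: MISS | VC [9]
  [6] addr=0x25 blk=4 s=0: MISS | VC [9, 12]
  [7] addr=0x69 blk=13 s=1: MISS | VC [9, 12, 29]
  [8] addr=0x4c blk=9 s=1: VC-HIT | VC [13, 12, 29]
  [9] addr=0x4e blk=9 s=1: L1-HIT | VC [13, 12, 29]
  [10] addr=0x65 blk=12 s=0: VC-HIT | VC [13, 4, 29]
  [11] addr=0x4d blk=9 s=1: L1-HIT | VC [13, 4, 29]
  [12] addr=0x8f blk=17 s=1: MISS | VC [13, 4, 29, 9]
  [13] addr=0x65 blk=12 s=0: L1-HIT | VC [13, 4, 29, 9]
  [14] addr=0x23 blk=4 s=0: VC-HIT | VC [13, 12, 29, 9]

VC = [13, 12, 29, 9]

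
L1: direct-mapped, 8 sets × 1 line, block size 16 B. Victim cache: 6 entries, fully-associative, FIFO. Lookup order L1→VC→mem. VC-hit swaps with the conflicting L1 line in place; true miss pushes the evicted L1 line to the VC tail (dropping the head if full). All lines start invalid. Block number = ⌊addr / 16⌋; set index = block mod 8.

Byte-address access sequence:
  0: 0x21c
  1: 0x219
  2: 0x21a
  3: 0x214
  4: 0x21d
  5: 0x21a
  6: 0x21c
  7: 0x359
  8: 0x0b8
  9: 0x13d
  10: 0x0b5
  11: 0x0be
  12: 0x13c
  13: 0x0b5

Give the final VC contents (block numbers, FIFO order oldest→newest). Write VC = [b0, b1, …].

VC = [19]

  [0] addr=0x21c blk=33 s=1: MISS | VC []
  [1] addr=0x219 blk=33 s=1: L1-HIT | VC []
  [2] addr=0x21a blk=33 s=1: L1-HIT | VC []
  [3] addr=0x214 blk=33 s=1: L1-HIT | VC []
  [4] addr=0x21d blk=33 s=1: L1-HIT | VC []
  [5] addr=0x21a blk=33 s=1: L1-HIT | VC []
  [6] addr=0x21c blk=33 s=1: L1-HIT | VC []
  [7] addr=0x359 blk=53 s=5: MISS | VC []
  [8] addr=0xb8 blk=11 s=3: MISS | VC []
  [9] addr=0x13d blk=19 s=3: MISS | VC [11]
  [10] addr=0xb5 blk=11 s=3: VC-HIT | VC [19]
  [11] addr=0xbe blk=11 s=3: L1-HIT | VC [19]
  [12] addr=0x13c blk=19 s=3: VC-HIT | VC [11]
  [13] addr=0xb5 blk=11 s=3: VC-HIT | VC [19]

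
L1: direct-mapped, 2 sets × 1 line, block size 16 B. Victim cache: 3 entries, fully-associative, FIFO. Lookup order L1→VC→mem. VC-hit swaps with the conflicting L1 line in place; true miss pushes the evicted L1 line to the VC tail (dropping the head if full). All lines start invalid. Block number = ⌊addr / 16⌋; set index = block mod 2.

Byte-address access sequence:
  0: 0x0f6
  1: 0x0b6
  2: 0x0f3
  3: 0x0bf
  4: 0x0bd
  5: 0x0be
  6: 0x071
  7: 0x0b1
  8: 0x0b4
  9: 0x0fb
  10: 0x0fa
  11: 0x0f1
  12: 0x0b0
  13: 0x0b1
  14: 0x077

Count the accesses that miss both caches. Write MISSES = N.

MISSES = 3

  [0] addr=0xf6 blk=15 s=1: MISS | VC []
  [1] addr=0xb6 blk=11 s=1: MISS | VC [15]
  [2] addr=0xf3 blk=15 s=1: VC-HIT | VC [11]
  [3] addr=0xbf blk=11 s=1: VC-HIT | VC [15]
  [4] addr=0xbd blk=11 s=1: L1-HIT | VC [15]
  [5] addr=0xbe blk=11 s=1: L1-HIT | VC [15]
  [6] addr=0x71 blk=7 s=1: MISS | VC [15, 11]
  [7] addr=0xb1 blk=11 s=1: VC-HIT | VC [15, 7]
  [8] addr=0xb4 blk=11 s=1: L1-HIT | VC [15, 7]
  [9] addr=0xfb blk=15 s=1: VC-HIT | VC [11, 7]
  [10] addr=0xfa blk=15 s=1: L1-HIT | VC [11, 7]
  [11] addr=0xf1 blk=15 s=1: L1-HIT | VC [11, 7]
  [12] addr=0xb0 blk=11 s=1: VC-HIT | VC [15, 7]
  [13] addr=0xb1 blk=11 s=1: L1-HIT | VC [15, 7]
  [14] addr=0x77 blk=7 s=1: VC-HIT | VC [15, 11]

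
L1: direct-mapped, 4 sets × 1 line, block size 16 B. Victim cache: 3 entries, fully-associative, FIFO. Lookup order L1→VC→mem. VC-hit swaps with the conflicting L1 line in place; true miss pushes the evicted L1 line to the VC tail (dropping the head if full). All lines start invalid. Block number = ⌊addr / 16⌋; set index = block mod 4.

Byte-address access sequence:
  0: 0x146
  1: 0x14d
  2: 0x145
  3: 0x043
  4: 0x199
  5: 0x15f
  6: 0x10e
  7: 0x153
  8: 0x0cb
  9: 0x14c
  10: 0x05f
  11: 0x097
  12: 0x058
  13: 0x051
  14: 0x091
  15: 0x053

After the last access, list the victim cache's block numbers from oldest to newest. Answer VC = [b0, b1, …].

#0 0x146→b20/s0 MISS; vc=[]
#1 0x14d→b20/s0 L1-HIT; vc=[]
#2 0x145→b20/s0 L1-HIT; vc=[]
#3 0x43→b4/s0 MISS; vc=[20]
#4 0x199→b25/s1 MISS; vc=[20]
#5 0x15f→b21/s1 MISS; vc=[20,25]
#6 0x10e→b16/s0 MISS; vc=[20,25,4]
#7 0x153→b21/s1 L1-HIT; vc=[20,25,4]
#8 0xcb→b12/s0 MISS; vc=[25,4,16]
#9 0x14c→b20/s0 MISS; vc=[4,16,12]
#10 0x5f→b5/s1 MISS; vc=[16,12,21]
#11 0x97→b9/s1 MISS; vc=[12,21,5]
#12 0x58→b5/s1 VC-HIT; vc=[12,21,9]
#13 0x51→b5/s1 L1-HIT; vc=[12,21,9]
#14 0x91→b9/s1 VC-HIT; vc=[12,21,5]
#15 0x53→b5/s1 VC-HIT; vc=[12,21,9]

VC = [12, 21, 9]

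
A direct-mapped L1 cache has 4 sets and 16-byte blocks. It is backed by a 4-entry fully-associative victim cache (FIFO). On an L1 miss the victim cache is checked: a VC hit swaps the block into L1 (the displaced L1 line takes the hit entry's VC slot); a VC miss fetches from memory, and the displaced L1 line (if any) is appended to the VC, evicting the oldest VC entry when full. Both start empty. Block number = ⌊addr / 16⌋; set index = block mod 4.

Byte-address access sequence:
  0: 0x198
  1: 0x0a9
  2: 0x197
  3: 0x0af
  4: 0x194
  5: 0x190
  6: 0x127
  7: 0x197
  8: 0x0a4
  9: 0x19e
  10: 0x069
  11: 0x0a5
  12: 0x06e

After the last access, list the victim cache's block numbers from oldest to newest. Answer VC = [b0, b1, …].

VC = [18, 10]

#0 0x198→b25/s1 MISS; vc=[]
#1 0xa9→b10/s2 MISS; vc=[]
#2 0x197→b25/s1 L1-HIT; vc=[]
#3 0xaf→b10/s2 L1-HIT; vc=[]
#4 0x194→b25/s1 L1-HIT; vc=[]
#5 0x190→b25/s1 L1-HIT; vc=[]
#6 0x127→b18/s2 MISS; vc=[10]
#7 0x197→b25/s1 L1-HIT; vc=[10]
#8 0xa4→b10/s2 VC-HIT; vc=[18]
#9 0x19e→b25/s1 L1-HIT; vc=[18]
#10 0x69→b6/s2 MISS; vc=[18,10]
#11 0xa5→b10/s2 VC-HIT; vc=[18,6]
#12 0x6e→b6/s2 VC-HIT; vc=[18,10]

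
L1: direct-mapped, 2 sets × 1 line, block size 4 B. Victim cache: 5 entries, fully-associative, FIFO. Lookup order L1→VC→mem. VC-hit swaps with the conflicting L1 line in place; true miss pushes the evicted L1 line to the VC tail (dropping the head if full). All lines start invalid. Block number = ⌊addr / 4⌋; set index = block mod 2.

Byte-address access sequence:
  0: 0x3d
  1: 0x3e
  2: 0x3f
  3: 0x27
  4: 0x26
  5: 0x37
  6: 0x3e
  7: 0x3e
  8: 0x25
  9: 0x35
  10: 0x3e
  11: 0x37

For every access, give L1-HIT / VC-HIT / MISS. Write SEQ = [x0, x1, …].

0: 0x3d (blk 15, set 1) → MISS  vc=[]
1: 0x3e (blk 15, set 1) → L1-HIT  vc=[]
2: 0x3f (blk 15, set 1) → L1-HIT  vc=[]
3: 0x27 (blk 9, set 1) → MISS  vc=[15]
4: 0x26 (blk 9, set 1) → L1-HIT  vc=[15]
5: 0x37 (blk 13, set 1) → MISS  vc=[15, 9]
6: 0x3e (blk 15, set 1) → VC-HIT  vc=[13, 9]
7: 0x3e (blk 15, set 1) → L1-HIT  vc=[13, 9]
8: 0x25 (blk 9, set 1) → VC-HIT  vc=[13, 15]
9: 0x35 (blk 13, set 1) → VC-HIT  vc=[9, 15]
10: 0x3e (blk 15, set 1) → VC-HIT  vc=[9, 13]
11: 0x37 (blk 13, set 1) → VC-HIT  vc=[9, 15]

SEQ = [MISS, L1-HIT, L1-HIT, MISS, L1-HIT, MISS, VC-HIT, L1-HIT, VC-HIT, VC-HIT, VC-HIT, VC-HIT]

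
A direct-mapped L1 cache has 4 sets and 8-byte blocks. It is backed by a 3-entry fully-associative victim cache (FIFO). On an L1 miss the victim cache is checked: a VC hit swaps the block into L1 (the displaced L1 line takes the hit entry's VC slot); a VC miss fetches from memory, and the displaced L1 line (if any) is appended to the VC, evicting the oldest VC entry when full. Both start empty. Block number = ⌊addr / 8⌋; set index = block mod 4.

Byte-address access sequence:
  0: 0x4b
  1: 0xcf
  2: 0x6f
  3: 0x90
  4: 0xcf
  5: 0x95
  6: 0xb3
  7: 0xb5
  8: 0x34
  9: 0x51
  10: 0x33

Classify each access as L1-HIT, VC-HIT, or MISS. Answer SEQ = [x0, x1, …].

SEQ = [MISS, MISS, MISS, MISS, VC-HIT, L1-HIT, MISS, L1-HIT, MISS, MISS, VC-HIT]

#0 0x4b→b9/s1 MISS; vc=[]
#1 0xcf→b25/s1 MISS; vc=[9]
#2 0x6f→b13/s1 MISS; vc=[9,25]
#3 0x90→b18/s2 MISS; vc=[9,25]
#4 0xcf→b25/s1 VC-HIT; vc=[9,13]
#5 0x95→b18/s2 L1-HIT; vc=[9,13]
#6 0xb3→b22/s2 MISS; vc=[9,13,18]
#7 0xb5→b22/s2 L1-HIT; vc=[9,13,18]
#8 0x34→b6/s2 MISS; vc=[13,18,22]
#9 0x51→b10/s2 MISS; vc=[18,22,6]
#10 0x33→b6/s2 VC-HIT; vc=[18,22,10]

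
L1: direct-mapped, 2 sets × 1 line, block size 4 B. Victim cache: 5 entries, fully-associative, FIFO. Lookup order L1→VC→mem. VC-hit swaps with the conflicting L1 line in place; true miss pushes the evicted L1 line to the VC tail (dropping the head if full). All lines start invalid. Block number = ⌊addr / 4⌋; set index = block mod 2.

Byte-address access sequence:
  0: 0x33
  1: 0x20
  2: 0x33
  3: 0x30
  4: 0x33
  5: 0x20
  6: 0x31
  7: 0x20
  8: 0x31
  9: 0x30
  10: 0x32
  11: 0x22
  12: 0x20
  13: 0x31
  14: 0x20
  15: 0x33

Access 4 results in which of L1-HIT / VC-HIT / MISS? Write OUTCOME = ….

  [0] addr=0x33 blk=12 s=0: MISS | VC []
  [1] addr=0x20 blk=8 s=0: MISS | VC [12]
  [2] addr=0x33 blk=12 s=0: VC-HIT | VC [8]
  [3] addr=0x30 blk=12 s=0: L1-HIT | VC [8]
  [4] addr=0x33 blk=12 s=0: L1-HIT | VC [8]
  [5] addr=0x20 blk=8 s=0: VC-HIT | VC [12]
  [6] addr=0x31 blk=12 s=0: VC-HIT | VC [8]
  [7] addr=0x20 blk=8 s=0: VC-HIT | VC [12]
  [8] addr=0x31 blk=12 s=0: VC-HIT | VC [8]
  [9] addr=0x30 blk=12 s=0: L1-HIT | VC [8]
  [10] addr=0x32 blk=12 s=0: L1-HIT | VC [8]
  [11] addr=0x22 blk=8 s=0: VC-HIT | VC [12]
  [12] addr=0x20 blk=8 s=0: L1-HIT | VC [12]
  [13] addr=0x31 blk=12 s=0: VC-HIT | VC [8]
  [14] addr=0x20 blk=8 s=0: VC-HIT | VC [12]
  [15] addr=0x33 blk=12 s=0: VC-HIT | VC [8]

OUTCOME = L1-HIT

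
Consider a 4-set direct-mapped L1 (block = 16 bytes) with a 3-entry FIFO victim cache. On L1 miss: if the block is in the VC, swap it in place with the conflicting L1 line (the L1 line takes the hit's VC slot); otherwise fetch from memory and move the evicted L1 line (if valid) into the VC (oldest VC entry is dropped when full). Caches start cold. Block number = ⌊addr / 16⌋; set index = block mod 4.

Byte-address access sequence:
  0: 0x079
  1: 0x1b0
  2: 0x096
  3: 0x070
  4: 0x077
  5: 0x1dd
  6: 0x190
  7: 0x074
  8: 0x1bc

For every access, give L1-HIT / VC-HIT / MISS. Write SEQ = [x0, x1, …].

SEQ = [MISS, MISS, MISS, VC-HIT, L1-HIT, MISS, MISS, L1-HIT, VC-HIT]

0: 0x79 (blk 7, set 3) → MISS  vc=[]
1: 0x1b0 (blk 27, set 3) → MISS  vc=[7]
2: 0x96 (blk 9, set 1) → MISS  vc=[7]
3: 0x70 (blk 7, set 3) → VC-HIT  vc=[27]
4: 0x77 (blk 7, set 3) → L1-HIT  vc=[27]
5: 0x1dd (blk 29, set 1) → MISS  vc=[27, 9]
6: 0x190 (blk 25, set 1) → MISS  vc=[27, 9, 29]
7: 0x74 (blk 7, set 3) → L1-HIT  vc=[27, 9, 29]
8: 0x1bc (blk 27, set 3) → VC-HIT  vc=[7, 9, 29]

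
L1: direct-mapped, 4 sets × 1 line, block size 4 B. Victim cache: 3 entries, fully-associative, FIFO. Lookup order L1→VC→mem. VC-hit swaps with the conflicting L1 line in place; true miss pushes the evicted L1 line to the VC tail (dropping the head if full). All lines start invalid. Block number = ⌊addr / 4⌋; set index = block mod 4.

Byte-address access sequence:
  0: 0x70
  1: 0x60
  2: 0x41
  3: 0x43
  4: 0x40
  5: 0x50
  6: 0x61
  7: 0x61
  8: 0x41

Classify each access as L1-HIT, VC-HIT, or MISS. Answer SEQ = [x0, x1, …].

#0 0x70→b28/s0 MISS; vc=[]
#1 0x60→b24/s0 MISS; vc=[28]
#2 0x41→b16/s0 MISS; vc=[28,24]
#3 0x43→b16/s0 L1-HIT; vc=[28,24]
#4 0x40→b16/s0 L1-HIT; vc=[28,24]
#5 0x50→b20/s0 MISS; vc=[28,24,16]
#6 0x61→b24/s0 VC-HIT; vc=[28,20,16]
#7 0x61→b24/s0 L1-HIT; vc=[28,20,16]
#8 0x41→b16/s0 VC-HIT; vc=[28,20,24]

SEQ = [MISS, MISS, MISS, L1-HIT, L1-HIT, MISS, VC-HIT, L1-HIT, VC-HIT]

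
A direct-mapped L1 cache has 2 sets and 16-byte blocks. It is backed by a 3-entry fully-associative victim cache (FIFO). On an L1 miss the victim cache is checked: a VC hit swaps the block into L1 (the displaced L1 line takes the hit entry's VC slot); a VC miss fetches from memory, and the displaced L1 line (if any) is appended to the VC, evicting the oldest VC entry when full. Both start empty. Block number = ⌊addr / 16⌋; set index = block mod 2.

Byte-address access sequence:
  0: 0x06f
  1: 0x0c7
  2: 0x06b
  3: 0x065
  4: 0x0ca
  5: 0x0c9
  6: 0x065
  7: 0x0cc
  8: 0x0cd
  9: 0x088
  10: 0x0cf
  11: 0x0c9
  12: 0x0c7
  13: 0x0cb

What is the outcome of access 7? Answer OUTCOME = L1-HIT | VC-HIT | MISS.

#0 0x6f→b6/s0 MISS; vc=[]
#1 0xc7→b12/s0 MISS; vc=[6]
#2 0x6b→b6/s0 VC-HIT; vc=[12]
#3 0x65→b6/s0 L1-HIT; vc=[12]
#4 0xca→b12/s0 VC-HIT; vc=[6]
#5 0xc9→b12/s0 L1-HIT; vc=[6]
#6 0x65→b6/s0 VC-HIT; vc=[12]
#7 0xcc→b12/s0 VC-HIT; vc=[6]
#8 0xcd→b12/s0 L1-HIT; vc=[6]
#9 0x88→b8/s0 MISS; vc=[6,12]
#10 0xcf→b12/s0 VC-HIT; vc=[6,8]
#11 0xc9→b12/s0 L1-HIT; vc=[6,8]
#12 0xc7→b12/s0 L1-HIT; vc=[6,8]
#13 0xcb→b12/s0 L1-HIT; vc=[6,8]

OUTCOME = VC-HIT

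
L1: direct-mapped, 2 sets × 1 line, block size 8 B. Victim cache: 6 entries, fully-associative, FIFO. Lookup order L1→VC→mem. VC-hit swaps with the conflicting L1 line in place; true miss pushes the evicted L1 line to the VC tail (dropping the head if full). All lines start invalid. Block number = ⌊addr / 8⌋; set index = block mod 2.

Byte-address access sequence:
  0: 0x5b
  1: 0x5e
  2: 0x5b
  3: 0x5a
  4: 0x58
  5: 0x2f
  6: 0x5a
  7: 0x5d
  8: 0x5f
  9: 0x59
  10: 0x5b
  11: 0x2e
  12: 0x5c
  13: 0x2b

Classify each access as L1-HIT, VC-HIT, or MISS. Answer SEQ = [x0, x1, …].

  [0] addr=0x5b blk=11 s=1: MISS | VC []
  [1] addr=0x5e blk=11 s=1: L1-HIT | VC []
  [2] addr=0x5b blk=11 s=1: L1-HIT | VC []
  [3] addr=0x5a blk=11 s=1: L1-HIT | VC []
  [4] addr=0x58 blk=11 s=1: L1-HIT | VC []
  [5] addr=0x2f blk=5 s=1: MISS | VC [11]
  [6] addr=0x5a blk=11 s=1: VC-HIT | VC [5]
  [7] addr=0x5d blk=11 s=1: L1-HIT | VC [5]
  [8] addr=0x5f blk=11 s=1: L1-HIT | VC [5]
  [9] addr=0x59 blk=11 s=1: L1-HIT | VC [5]
  [10] addr=0x5b blk=11 s=1: L1-HIT | VC [5]
  [11] addr=0x2e blk=5 s=1: VC-HIT | VC [11]
  [12] addr=0x5c blk=11 s=1: VC-HIT | VC [5]
  [13] addr=0x2b blk=5 s=1: VC-HIT | VC [11]

SEQ = [MISS, L1-HIT, L1-HIT, L1-HIT, L1-HIT, MISS, VC-HIT, L1-HIT, L1-HIT, L1-HIT, L1-HIT, VC-HIT, VC-HIT, VC-HIT]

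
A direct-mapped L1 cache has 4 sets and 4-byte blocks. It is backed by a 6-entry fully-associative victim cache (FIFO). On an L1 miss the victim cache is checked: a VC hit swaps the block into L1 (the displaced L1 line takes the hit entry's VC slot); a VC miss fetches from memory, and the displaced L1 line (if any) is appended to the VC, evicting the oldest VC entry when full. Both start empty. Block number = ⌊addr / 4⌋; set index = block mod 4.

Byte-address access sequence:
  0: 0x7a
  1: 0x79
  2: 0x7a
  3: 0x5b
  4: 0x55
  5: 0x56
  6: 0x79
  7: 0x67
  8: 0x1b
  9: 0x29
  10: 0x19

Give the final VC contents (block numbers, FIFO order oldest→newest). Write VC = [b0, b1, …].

VC = [22, 21, 30, 10]

0: 0x7a (blk 30, set 2) → MISS  vc=[]
1: 0x79 (blk 30, set 2) → L1-HIT  vc=[]
2: 0x7a (blk 30, set 2) → L1-HIT  vc=[]
3: 0x5b (blk 22, set 2) → MISS  vc=[30]
4: 0x55 (blk 21, set 1) → MISS  vc=[30]
5: 0x56 (blk 21, set 1) → L1-HIT  vc=[30]
6: 0x79 (blk 30, set 2) → VC-HIT  vc=[22]
7: 0x67 (blk 25, set 1) → MISS  vc=[22, 21]
8: 0x1b (blk 6, set 2) → MISS  vc=[22, 21, 30]
9: 0x29 (blk 10, set 2) → MISS  vc=[22, 21, 30, 6]
10: 0x19 (blk 6, set 2) → VC-HIT  vc=[22, 21, 30, 10]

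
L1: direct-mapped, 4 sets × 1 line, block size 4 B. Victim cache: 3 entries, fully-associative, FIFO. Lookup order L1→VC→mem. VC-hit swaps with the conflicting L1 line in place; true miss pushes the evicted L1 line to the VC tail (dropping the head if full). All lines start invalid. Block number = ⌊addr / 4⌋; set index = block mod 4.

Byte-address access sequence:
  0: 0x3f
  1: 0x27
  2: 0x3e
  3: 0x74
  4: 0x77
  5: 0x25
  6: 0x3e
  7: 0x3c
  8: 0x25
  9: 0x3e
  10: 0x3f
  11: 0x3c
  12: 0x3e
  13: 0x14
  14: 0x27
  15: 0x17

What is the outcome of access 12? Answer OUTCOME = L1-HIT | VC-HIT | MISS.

  [0] addr=0x3f blk=15 s=3: MISS | VC []
  [1] addr=0x27 blk=9 s=1: MISS | VC []
  [2] addr=0x3e blk=15 s=3: L1-HIT | VC []
  [3] addr=0x74 blk=29 s=1: MISS | VC [9]
  [4] addr=0x77 blk=29 s=1: L1-HIT | VC [9]
  [5] addr=0x25 blk=9 s=1: VC-HIT | VC [29]
  [6] addr=0x3e blk=15 s=3: L1-HIT | VC [29]
  [7] addr=0x3c blk=15 s=3: L1-HIT | VC [29]
  [8] addr=0x25 blk=9 s=1: L1-HIT | VC [29]
  [9] addr=0x3e blk=15 s=3: L1-HIT | VC [29]
  [10] addr=0x3f blk=15 s=3: L1-HIT | VC [29]
  [11] addr=0x3c blk=15 s=3: L1-HIT | VC [29]
  [12] addr=0x3e blk=15 s=3: L1-HIT | VC [29]
  [13] addr=0x14 blk=5 s=1: MISS | VC [29, 9]
  [14] addr=0x27 blk=9 s=1: VC-HIT | VC [29, 5]
  [15] addr=0x17 blk=5 s=1: VC-HIT | VC [29, 9]

OUTCOME = L1-HIT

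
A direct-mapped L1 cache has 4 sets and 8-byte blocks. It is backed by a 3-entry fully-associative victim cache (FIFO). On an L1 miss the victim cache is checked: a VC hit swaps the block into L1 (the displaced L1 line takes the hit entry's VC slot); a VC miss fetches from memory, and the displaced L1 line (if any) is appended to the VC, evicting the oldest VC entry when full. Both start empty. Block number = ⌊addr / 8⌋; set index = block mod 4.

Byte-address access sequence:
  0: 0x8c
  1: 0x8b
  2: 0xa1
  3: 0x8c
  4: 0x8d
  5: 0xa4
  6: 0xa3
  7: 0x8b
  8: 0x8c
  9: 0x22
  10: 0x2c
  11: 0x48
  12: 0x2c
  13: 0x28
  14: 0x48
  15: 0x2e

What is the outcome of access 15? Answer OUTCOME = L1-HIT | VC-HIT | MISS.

  [0] addr=0x8c blk=17 s=1: MISS | VC []
  [1] addr=0x8b blk=17 s=1: L1-HIT | VC []
  [2] addr=0xa1 blk=20 s=0: MISS | VC []
  [3] addr=0x8c blk=17 s=1: L1-HIT | VC []
  [4] addr=0x8d blk=17 s=1: L1-HIT | VC []
  [5] addr=0xa4 blk=20 s=0: L1-HIT | VC []
  [6] addr=0xa3 blk=20 s=0: L1-HIT | VC []
  [7] addr=0x8b blk=17 s=1: L1-HIT | VC []
  [8] addr=0x8c blk=17 s=1: L1-HIT | VC []
  [9] addr=0x22 blk=4 s=0: MISS | VC [20]
  [10] addr=0x2c blk=5 s=1: MISS | VC [20, 17]
  [11] addr=0x48 blk=9 s=1: MISS | VC [20, 17, 5]
  [12] addr=0x2c blk=5 s=1: VC-HIT | VC [20, 17, 9]
  [13] addr=0x28 blk=5 s=1: L1-HIT | VC [20, 17, 9]
  [14] addr=0x48 blk=9 s=1: VC-HIT | VC [20, 17, 5]
  [15] addr=0x2e blk=5 s=1: VC-HIT | VC [20, 17, 9]

OUTCOME = VC-HIT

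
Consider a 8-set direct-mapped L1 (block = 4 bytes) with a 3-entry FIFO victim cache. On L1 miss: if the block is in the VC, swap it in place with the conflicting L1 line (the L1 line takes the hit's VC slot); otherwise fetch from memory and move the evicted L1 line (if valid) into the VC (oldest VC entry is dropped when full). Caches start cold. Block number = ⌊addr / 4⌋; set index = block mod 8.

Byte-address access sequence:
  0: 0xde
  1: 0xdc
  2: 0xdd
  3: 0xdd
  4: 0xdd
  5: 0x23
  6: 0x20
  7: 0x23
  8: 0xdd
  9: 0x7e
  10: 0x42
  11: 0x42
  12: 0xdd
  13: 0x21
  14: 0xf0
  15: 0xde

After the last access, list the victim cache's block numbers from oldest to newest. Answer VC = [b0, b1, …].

0: 0xde (blk 55, set 7) → MISS  vc=[]
1: 0xdc (blk 55, set 7) → L1-HIT  vc=[]
2: 0xdd (blk 55, set 7) → L1-HIT  vc=[]
3: 0xdd (blk 55, set 7) → L1-HIT  vc=[]
4: 0xdd (blk 55, set 7) → L1-HIT  vc=[]
5: 0x23 (blk 8, set 0) → MISS  vc=[]
6: 0x20 (blk 8, set 0) → L1-HIT  vc=[]
7: 0x23 (blk 8, set 0) → L1-HIT  vc=[]
8: 0xdd (blk 55, set 7) → L1-HIT  vc=[]
9: 0x7e (blk 31, set 7) → MISS  vc=[55]
10: 0x42 (blk 16, set 0) → MISS  vc=[55, 8]
11: 0x42 (blk 16, set 0) → L1-HIT  vc=[55, 8]
12: 0xdd (blk 55, set 7) → VC-HIT  vc=[31, 8]
13: 0x21 (blk 8, set 0) → VC-HIT  vc=[31, 16]
14: 0xf0 (blk 60, set 4) → MISS  vc=[31, 16]
15: 0xde (blk 55, set 7) → L1-HIT  vc=[31, 16]

VC = [31, 16]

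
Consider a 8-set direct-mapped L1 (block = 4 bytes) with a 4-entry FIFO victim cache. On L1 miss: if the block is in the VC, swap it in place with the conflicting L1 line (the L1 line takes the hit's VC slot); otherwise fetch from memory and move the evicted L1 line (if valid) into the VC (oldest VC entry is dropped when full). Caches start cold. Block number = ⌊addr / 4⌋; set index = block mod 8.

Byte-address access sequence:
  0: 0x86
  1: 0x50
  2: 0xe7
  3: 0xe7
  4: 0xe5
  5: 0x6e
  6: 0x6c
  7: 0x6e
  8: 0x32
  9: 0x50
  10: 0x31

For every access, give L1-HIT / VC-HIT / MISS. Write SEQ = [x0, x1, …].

SEQ = [MISS, MISS, MISS, L1-HIT, L1-HIT, MISS, L1-HIT, L1-HIT, MISS, VC-HIT, VC-HIT]

#0 0x86→b33/s1 MISS; vc=[]
#1 0x50→b20/s4 MISS; vc=[]
#2 0xe7→b57/s1 MISS; vc=[33]
#3 0xe7→b57/s1 L1-HIT; vc=[33]
#4 0xe5→b57/s1 L1-HIT; vc=[33]
#5 0x6e→b27/s3 MISS; vc=[33]
#6 0x6c→b27/s3 L1-HIT; vc=[33]
#7 0x6e→b27/s3 L1-HIT; vc=[33]
#8 0x32→b12/s4 MISS; vc=[33,20]
#9 0x50→b20/s4 VC-HIT; vc=[33,12]
#10 0x31→b12/s4 VC-HIT; vc=[33,20]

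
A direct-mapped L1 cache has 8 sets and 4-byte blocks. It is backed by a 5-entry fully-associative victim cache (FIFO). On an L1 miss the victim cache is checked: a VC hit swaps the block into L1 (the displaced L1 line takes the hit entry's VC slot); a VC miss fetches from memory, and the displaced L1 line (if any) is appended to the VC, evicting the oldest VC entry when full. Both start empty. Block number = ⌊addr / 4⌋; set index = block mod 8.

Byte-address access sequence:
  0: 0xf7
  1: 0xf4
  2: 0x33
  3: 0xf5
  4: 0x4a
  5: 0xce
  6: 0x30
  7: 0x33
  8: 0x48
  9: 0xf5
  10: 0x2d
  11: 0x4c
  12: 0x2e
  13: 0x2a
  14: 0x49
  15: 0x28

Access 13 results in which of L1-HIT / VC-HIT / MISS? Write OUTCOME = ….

0: 0xf7 (blk 61, set 5) → MISS  vc=[]
1: 0xf4 (blk 61, set 5) → L1-HIT  vc=[]
2: 0x33 (blk 12, set 4) → MISS  vc=[]
3: 0xf5 (blk 61, set 5) → L1-HIT  vc=[]
4: 0x4a (blk 18, set 2) → MISS  vc=[]
5: 0xce (blk 51, set 3) → MISS  vc=[]
6: 0x30 (blk 12, set 4) → L1-HIT  vc=[]
7: 0x33 (blk 12, set 4) → L1-HIT  vc=[]
8: 0x48 (blk 18, set 2) → L1-HIT  vc=[]
9: 0xf5 (blk 61, set 5) → L1-HIT  vc=[]
10: 0x2d (blk 11, set 3) → MISS  vc=[51]
11: 0x4c (blk 19, set 3) → MISS  vc=[51, 11]
12: 0x2e (blk 11, set 3) → VC-HIT  vc=[51, 19]
13: 0x2a (blk 10, set 2) → MISS  vc=[51, 19, 18]
14: 0x49 (blk 18, set 2) → VC-HIT  vc=[51, 19, 10]
15: 0x28 (blk 10, set 2) → VC-HIT  vc=[51, 19, 18]

OUTCOME = MISS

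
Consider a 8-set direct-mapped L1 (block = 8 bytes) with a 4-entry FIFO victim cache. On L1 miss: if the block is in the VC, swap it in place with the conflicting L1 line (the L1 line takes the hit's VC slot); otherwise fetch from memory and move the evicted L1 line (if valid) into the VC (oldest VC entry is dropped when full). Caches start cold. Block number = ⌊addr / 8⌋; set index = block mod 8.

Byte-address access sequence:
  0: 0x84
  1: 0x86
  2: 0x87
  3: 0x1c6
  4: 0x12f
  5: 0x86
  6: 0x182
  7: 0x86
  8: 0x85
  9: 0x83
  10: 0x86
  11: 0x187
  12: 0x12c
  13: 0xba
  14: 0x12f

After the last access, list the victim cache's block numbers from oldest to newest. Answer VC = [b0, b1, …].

VC = [56, 16]

  [0] addr=0x84 blk=16 s=0: MISS | VC []
  [1] addr=0x86 blk=16 s=0: L1-HIT | VC []
  [2] addr=0x87 blk=16 s=0: L1-HIT | VC []
  [3] addr=0x1c6 blk=56 s=0: MISS | VC [16]
  [4] addr=0x12f blk=37 s=5: MISS | VC [16]
  [5] addr=0x86 blk=16 s=0: VC-HIT | VC [56]
  [6] addr=0x182 blk=48 s=0: MISS | VC [56, 16]
  [7] addr=0x86 blk=16 s=0: VC-HIT | VC [56, 48]
  [8] addr=0x85 blk=16 s=0: L1-HIT | VC [56, 48]
  [9] addr=0x83 blk=16 s=0: L1-HIT | VC [56, 48]
  [10] addr=0x86 blk=16 s=0: L1-HIT | VC [56, 48]
  [11] addr=0x187 blk=48 s=0: VC-HIT | VC [56, 16]
  [12] addr=0x12c blk=37 s=5: L1-HIT | VC [56, 16]
  [13] addr=0xba blk=23 s=7: MISS | VC [56, 16]
  [14] addr=0x12f blk=37 s=5: L1-HIT | VC [56, 16]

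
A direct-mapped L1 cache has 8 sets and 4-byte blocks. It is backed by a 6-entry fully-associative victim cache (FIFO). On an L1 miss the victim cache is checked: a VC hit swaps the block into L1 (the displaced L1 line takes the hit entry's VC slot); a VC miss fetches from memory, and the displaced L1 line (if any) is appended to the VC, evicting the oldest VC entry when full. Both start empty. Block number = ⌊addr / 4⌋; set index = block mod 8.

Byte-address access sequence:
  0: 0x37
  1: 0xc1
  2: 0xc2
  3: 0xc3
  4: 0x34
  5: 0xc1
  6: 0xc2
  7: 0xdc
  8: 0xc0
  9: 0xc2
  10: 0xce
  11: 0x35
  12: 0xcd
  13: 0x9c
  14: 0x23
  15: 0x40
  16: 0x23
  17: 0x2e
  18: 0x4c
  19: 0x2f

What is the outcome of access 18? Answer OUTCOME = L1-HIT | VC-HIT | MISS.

OUTCOME = MISS

0: 0x37 (blk 13, set 5) → MISS  vc=[]
1: 0xc1 (blk 48, set 0) → MISS  vc=[]
2: 0xc2 (blk 48, set 0) → L1-HIT  vc=[]
3: 0xc3 (blk 48, set 0) → L1-HIT  vc=[]
4: 0x34 (blk 13, set 5) → L1-HIT  vc=[]
5: 0xc1 (blk 48, set 0) → L1-HIT  vc=[]
6: 0xc2 (blk 48, set 0) → L1-HIT  vc=[]
7: 0xdc (blk 55, set 7) → MISS  vc=[]
8: 0xc0 (blk 48, set 0) → L1-HIT  vc=[]
9: 0xc2 (blk 48, set 0) → L1-HIT  vc=[]
10: 0xce (blk 51, set 3) → MISS  vc=[]
11: 0x35 (blk 13, set 5) → L1-HIT  vc=[]
12: 0xcd (blk 51, set 3) → L1-HIT  vc=[]
13: 0x9c (blk 39, set 7) → MISS  vc=[55]
14: 0x23 (blk 8, set 0) → MISS  vc=[55, 48]
15: 0x40 (blk 16, set 0) → MISS  vc=[55, 48, 8]
16: 0x23 (blk 8, set 0) → VC-HIT  vc=[55, 48, 16]
17: 0x2e (blk 11, set 3) → MISS  vc=[55, 48, 16, 51]
18: 0x4c (blk 19, set 3) → MISS  vc=[55, 48, 16, 51, 11]
19: 0x2f (blk 11, set 3) → VC-HIT  vc=[55, 48, 16, 51, 19]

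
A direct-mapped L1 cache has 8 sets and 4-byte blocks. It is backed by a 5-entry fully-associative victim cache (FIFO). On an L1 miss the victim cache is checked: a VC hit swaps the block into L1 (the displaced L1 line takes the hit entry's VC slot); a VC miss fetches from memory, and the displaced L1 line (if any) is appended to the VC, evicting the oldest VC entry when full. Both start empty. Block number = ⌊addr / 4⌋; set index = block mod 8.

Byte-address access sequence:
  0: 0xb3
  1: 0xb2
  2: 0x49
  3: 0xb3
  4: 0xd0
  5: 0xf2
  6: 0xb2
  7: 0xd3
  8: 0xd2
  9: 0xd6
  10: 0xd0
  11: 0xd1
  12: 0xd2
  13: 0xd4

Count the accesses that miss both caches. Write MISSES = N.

MISSES = 5

0: 0xb3 (blk 44, set 4) → MISS  vc=[]
1: 0xb2 (blk 44, set 4) → L1-HIT  vc=[]
2: 0x49 (blk 18, set 2) → MISS  vc=[]
3: 0xb3 (blk 44, set 4) → L1-HIT  vc=[]
4: 0xd0 (blk 52, set 4) → MISS  vc=[44]
5: 0xf2 (blk 60, set 4) → MISS  vc=[44, 52]
6: 0xb2 (blk 44, set 4) → VC-HIT  vc=[60, 52]
7: 0xd3 (blk 52, set 4) → VC-HIT  vc=[60, 44]
8: 0xd2 (blk 52, set 4) → L1-HIT  vc=[60, 44]
9: 0xd6 (blk 53, set 5) → MISS  vc=[60, 44]
10: 0xd0 (blk 52, set 4) → L1-HIT  vc=[60, 44]
11: 0xd1 (blk 52, set 4) → L1-HIT  vc=[60, 44]
12: 0xd2 (blk 52, set 4) → L1-HIT  vc=[60, 44]
13: 0xd4 (blk 53, set 5) → L1-HIT  vc=[60, 44]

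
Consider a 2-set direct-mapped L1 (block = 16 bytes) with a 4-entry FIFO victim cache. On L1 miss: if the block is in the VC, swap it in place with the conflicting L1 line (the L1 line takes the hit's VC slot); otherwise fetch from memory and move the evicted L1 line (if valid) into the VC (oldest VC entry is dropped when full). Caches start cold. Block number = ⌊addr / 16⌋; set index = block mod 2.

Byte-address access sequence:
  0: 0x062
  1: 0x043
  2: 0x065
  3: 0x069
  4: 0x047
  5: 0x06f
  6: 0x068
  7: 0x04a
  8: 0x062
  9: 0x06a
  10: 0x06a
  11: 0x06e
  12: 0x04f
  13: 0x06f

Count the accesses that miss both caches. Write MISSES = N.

  [0] addr=0x62 blk=6 s=0: MISS | VC []
  [1] addr=0x43 blk=4 s=0: MISS | VC [6]
  [2] addr=0x65 blk=6 s=0: VC-HIT | VC [4]
  [3] addr=0x69 blk=6 s=0: L1-HIT | VC [4]
  [4] addr=0x47 blk=4 s=0: VC-HIT | VC [6]
  [5] addr=0x6f blk=6 s=0: VC-HIT | VC [4]
  [6] addr=0x68 blk=6 s=0: L1-HIT | VC [4]
  [7] addr=0x4a blk=4 s=0: VC-HIT | VC [6]
  [8] addr=0x62 blk=6 s=0: VC-HIT | VC [4]
  [9] addr=0x6a blk=6 s=0: L1-HIT | VC [4]
  [10] addr=0x6a blk=6 s=0: L1-HIT | VC [4]
  [11] addr=0x6e blk=6 s=0: L1-HIT | VC [4]
  [12] addr=0x4f blk=4 s=0: VC-HIT | VC [6]
  [13] addr=0x6f blk=6 s=0: VC-HIT | VC [4]

MISSES = 2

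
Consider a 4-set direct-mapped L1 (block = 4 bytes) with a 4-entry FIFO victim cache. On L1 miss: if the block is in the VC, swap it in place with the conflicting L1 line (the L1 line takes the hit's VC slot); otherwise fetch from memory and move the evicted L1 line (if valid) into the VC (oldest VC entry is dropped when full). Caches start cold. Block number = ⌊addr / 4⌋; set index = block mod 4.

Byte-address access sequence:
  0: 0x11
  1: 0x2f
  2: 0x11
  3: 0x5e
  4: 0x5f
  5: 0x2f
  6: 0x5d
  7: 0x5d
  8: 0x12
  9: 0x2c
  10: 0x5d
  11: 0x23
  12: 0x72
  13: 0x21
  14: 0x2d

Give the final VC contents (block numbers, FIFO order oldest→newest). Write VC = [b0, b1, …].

  [0] addr=0x11 blk=4 s=0: MISS | VC []
  [1] addr=0x2f blk=11 s=3: MISS | VC []
  [2] addr=0x11 blk=4 s=0: L1-HIT | VC []
  [3] addr=0x5e blk=23 s=3: MISS | VC [11]
  [4] addr=0x5f blk=23 s=3: L1-HIT | VC [11]
  [5] addr=0x2f blk=11 s=3: VC-HIT | VC [23]
  [6] addr=0x5d blk=23 s=3: VC-HIT | VC [11]
  [7] addr=0x5d blk=23 s=3: L1-HIT | VC [11]
  [8] addr=0x12 blk=4 s=0: L1-HIT | VC [11]
  [9] addr=0x2c blk=11 s=3: VC-HIT | VC [23]
  [10] addr=0x5d blk=23 s=3: VC-HIT | VC [11]
  [11] addr=0x23 blk=8 s=0: MISS | VC [11, 4]
  [12] addr=0x72 blk=28 s=0: MISS | VC [11, 4, 8]
  [13] addr=0x21 blk=8 s=0: VC-HIT | VC [11, 4, 28]
  [14] addr=0x2d blk=11 s=3: VC-HIT | VC [23, 4, 28]

VC = [23, 4, 28]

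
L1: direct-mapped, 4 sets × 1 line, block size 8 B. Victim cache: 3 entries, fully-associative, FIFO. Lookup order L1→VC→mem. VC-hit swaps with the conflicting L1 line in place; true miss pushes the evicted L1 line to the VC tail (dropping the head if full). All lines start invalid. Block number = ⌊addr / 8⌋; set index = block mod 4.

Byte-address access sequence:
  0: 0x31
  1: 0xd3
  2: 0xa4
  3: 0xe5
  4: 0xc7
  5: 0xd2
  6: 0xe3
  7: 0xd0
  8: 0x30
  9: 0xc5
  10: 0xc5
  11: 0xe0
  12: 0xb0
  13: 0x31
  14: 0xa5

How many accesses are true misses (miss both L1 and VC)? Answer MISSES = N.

#0 0x31→b6/s2 MISS; vc=[]
#1 0xd3→b26/s2 MISS; vc=[6]
#2 0xa4→b20/s0 MISS; vc=[6]
#3 0xe5→b28/s0 MISS; vc=[6,20]
#4 0xc7→b24/s0 MISS; vc=[6,20,28]
#5 0xd2→b26/s2 L1-HIT; vc=[6,20,28]
#6 0xe3→b28/s0 VC-HIT; vc=[6,20,24]
#7 0xd0→b26/s2 L1-HIT; vc=[6,20,24]
#8 0x30→b6/s2 VC-HIT; vc=[26,20,24]
#9 0xc5→b24/s0 VC-HIT; vc=[26,20,28]
#10 0xc5→b24/s0 L1-HIT; vc=[26,20,28]
#11 0xe0→b28/s0 VC-HIT; vc=[26,20,24]
#12 0xb0→b22/s2 MISS; vc=[20,24,6]
#13 0x31→b6/s2 VC-HIT; vc=[20,24,22]
#14 0xa5→b20/s0 VC-HIT; vc=[28,24,22]

MISSES = 6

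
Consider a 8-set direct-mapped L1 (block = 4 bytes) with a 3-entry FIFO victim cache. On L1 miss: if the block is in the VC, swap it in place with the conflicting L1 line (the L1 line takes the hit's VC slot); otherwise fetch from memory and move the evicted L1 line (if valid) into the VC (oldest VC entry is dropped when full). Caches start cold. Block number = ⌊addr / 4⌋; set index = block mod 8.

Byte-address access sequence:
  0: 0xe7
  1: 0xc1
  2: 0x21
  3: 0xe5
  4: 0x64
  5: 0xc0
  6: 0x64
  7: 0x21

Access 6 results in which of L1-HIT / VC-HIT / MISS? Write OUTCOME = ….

  [0] addr=0xe7 blk=57 s=1: MISS | VC []
  [1] addr=0xc1 blk=48 s=0: MISS | VC []
  [2] addr=0x21 blk=8 s=0: MISS | VC [48]
  [3] addr=0xe5 blk=57 s=1: L1-HIT | VC [48]
  [4] addr=0x64 blk=25 s=1: MISS | VC [48, 57]
  [5] addr=0xc0 blk=48 s=0: VC-HIT | VC [8, 57]
  [6] addr=0x64 blk=25 s=1: L1-HIT | VC [8, 57]
  [7] addr=0x21 blk=8 s=0: VC-HIT | VC [48, 57]

OUTCOME = L1-HIT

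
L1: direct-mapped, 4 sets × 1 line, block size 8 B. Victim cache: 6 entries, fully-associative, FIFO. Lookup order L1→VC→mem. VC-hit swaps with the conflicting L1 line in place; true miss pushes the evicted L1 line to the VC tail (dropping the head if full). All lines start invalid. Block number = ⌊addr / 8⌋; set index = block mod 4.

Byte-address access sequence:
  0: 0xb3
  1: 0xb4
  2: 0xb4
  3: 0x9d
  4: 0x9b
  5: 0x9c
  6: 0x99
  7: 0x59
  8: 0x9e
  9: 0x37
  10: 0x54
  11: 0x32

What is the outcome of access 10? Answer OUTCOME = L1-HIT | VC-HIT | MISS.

0: 0xb3 (blk 22, set 2) → MISS  vc=[]
1: 0xb4 (blk 22, set 2) → L1-HIT  vc=[]
2: 0xb4 (blk 22, set 2) → L1-HIT  vc=[]
3: 0x9d (blk 19, set 3) → MISS  vc=[]
4: 0x9b (blk 19, set 3) → L1-HIT  vc=[]
5: 0x9c (blk 19, set 3) → L1-HIT  vc=[]
6: 0x99 (blk 19, set 3) → L1-HIT  vc=[]
7: 0x59 (blk 11, set 3) → MISS  vc=[19]
8: 0x9e (blk 19, set 3) → VC-HIT  vc=[11]
9: 0x37 (blk 6, set 2) → MISS  vc=[11, 22]
10: 0x54 (blk 10, set 2) → MISS  vc=[11, 22, 6]
11: 0x32 (blk 6, set 2) → VC-HIT  vc=[11, 22, 10]

OUTCOME = MISS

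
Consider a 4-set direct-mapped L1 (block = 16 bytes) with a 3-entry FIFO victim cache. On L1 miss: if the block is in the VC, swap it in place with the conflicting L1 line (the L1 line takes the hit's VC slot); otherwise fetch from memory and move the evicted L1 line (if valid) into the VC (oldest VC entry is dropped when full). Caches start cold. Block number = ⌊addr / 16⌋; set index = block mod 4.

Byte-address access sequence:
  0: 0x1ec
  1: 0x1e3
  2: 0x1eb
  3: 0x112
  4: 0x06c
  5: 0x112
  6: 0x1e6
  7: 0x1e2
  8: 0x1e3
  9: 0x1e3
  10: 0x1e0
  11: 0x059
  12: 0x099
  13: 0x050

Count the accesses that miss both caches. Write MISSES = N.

MISSES = 5

0: 0x1ec (blk 30, set 2) → MISS  vc=[]
1: 0x1e3 (blk 30, set 2) → L1-HIT  vc=[]
2: 0x1eb (blk 30, set 2) → L1-HIT  vc=[]
3: 0x112 (blk 17, set 1) → MISS  vc=[]
4: 0x6c (blk 6, set 2) → MISS  vc=[30]
5: 0x112 (blk 17, set 1) → L1-HIT  vc=[30]
6: 0x1e6 (blk 30, set 2) → VC-HIT  vc=[6]
7: 0x1e2 (blk 30, set 2) → L1-HIT  vc=[6]
8: 0x1e3 (blk 30, set 2) → L1-HIT  vc=[6]
9: 0x1e3 (blk 30, set 2) → L1-HIT  vc=[6]
10: 0x1e0 (blk 30, set 2) → L1-HIT  vc=[6]
11: 0x59 (blk 5, set 1) → MISS  vc=[6, 17]
12: 0x99 (blk 9, set 1) → MISS  vc=[6, 17, 5]
13: 0x50 (blk 5, set 1) → VC-HIT  vc=[6, 17, 9]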